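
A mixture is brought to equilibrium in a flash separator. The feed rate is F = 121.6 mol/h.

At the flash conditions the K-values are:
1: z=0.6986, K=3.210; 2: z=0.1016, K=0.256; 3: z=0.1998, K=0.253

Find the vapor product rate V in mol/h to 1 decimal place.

V = 97.3 mol/h

Rachford–Rice: g(V/F) = Σ zᵢ(Kᵢ−1)/(1+V/F(Kᵢ−1)) = 0.
g(0) = ΣzᵢKᵢ − 1 = 1.3191 and g(1) = 1 − Σzᵢ/Kᵢ = -0.4042, so a root lies in (0, 1).
Newton–Raphson from V/F = 0.47:
  V/F = 0.4700: g = 0.41106, g' = -1.2187 → V/F = 0.8073
  V/F = 0.8073: g = -0.01073, g' = -1.5004 → V/F = 0.8001
Converged at V/F = 0.8001.
Then V = V/F·F = 0.8001·121.6 = 97.3 mol/h and L = F − V = 24.3 mol/h.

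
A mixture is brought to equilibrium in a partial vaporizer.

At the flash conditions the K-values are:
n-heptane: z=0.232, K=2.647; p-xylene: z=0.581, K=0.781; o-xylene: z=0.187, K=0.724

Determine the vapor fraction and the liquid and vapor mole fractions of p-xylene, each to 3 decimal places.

Material balance + equilibrium reduce to Σ zᵢ(Kᵢ−1)/(1+ψ(Kᵢ−1)) = 0.
Check two-phase: ΣzᵢKᵢ = 1.203 > 1 and Σzᵢ/Kᵢ = 1.090 > 1, so g(0) = 0.203 > 0 and g(1) = -0.090 < 0.
Newton iteration, ψ⁰ = 0.6:
  ψ = 0.600: g = -0.0162, g' = -0.217 → ψ = 0.525
  ψ = 0.525: g = 0.0007, g' = -0.236 → ψ = 0.528
Converged at ψ = 0.528.
Compositions from xᵢ = zᵢ/(1+ψ(Kᵢ−1)), yᵢ = Kᵢxᵢ:
  n-heptane: x = 0.124, y = 0.328
  p-xylene: x = 0.657, y = 0.513
  o-xylene: x = 0.219, y = 0.159

ψ = 0.528, x_p-xylene = 0.657, y_p-xylene = 0.513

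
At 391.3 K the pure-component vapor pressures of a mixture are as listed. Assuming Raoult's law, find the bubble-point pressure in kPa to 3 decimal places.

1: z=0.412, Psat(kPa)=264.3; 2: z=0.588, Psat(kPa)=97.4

At the bubble point ψ → 0, so ΣzᵢKᵢ = 1 with Kᵢ = Pᵢˢᵃᵗ/P ⇒ P = ΣzᵢPᵢˢᵃᵗ.
P = 0.412·264.3 + 0.588·97.4 = 166.163 kPa

Pbub = 166.163 kPa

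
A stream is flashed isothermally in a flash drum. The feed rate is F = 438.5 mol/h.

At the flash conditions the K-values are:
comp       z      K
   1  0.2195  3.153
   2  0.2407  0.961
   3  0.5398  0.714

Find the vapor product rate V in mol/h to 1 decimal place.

V = 280.9 mol/h

Let β = V/F and solve Σ zᵢ(Kᵢ−1)/(1+β(Kᵢ−1)) = 0.
Check two-phase: ΣzᵢKᵢ = 1.3088 > 1 and Σzᵢ/Kᵢ = 1.0761 > 1, so g(0) = 0.3088 > 0 and g(1) = -0.0761 < 0.
Newton–Raphson from β = 0.5:
  β = 0.5000: g = 0.03787, g' = -0.2965 → β = 0.6277
  β = 0.6277: g = 0.00318, g' = -0.2500 → β = 0.6405
  β = 0.6405: g = 0.00002, g' = -0.2463 → β = 0.6406
Converged at β = 0.6406.
Then V = β·F = 0.6406·438.5 = 280.9 mol/h and L = F − V = 157.6 mol/h.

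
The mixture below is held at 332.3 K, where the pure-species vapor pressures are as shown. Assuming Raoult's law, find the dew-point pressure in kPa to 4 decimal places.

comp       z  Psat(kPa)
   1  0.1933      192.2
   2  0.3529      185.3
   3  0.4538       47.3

At the dew point ψ → 1, so Σzᵢ/Kᵢ = 1 with Kᵢ = Pᵢˢᵃᵗ/P ⇒ 1/P = Σzᵢ/Pᵢˢᵃᵗ.
1/P = 0.1933/192.2 + 0.3529/185.3 + 0.4538/47.3 = 0.0125043 ⇒ P = 79.9726 kPa

Pdew = 79.9726 kPa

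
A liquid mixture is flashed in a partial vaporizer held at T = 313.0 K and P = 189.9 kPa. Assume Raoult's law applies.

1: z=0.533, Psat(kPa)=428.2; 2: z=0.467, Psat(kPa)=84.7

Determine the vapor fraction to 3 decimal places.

ψ = 0.590

Raoult's law: Kᵢ = Pᵢˢᵃᵗ/P = Pᵢˢᵃᵗ/189.9.
  K_1 = 428.2/189.9 = 2.25487, K_2 = 84.7/189.9 = 0.44602
Let ψ = V/F and solve Σ zᵢ(Kᵢ−1)/(1+ψ(Kᵢ−1)) = 0.
Feasibility: ΣzᵢKᵢ = 1.410, Σzᵢ/Kᵢ = 1.283 — both > 1, two phases present.
Newton–Raphson from ψ = 0.35:
  ψ = 0.350: g = 0.1438, g' = -0.626 → ψ = 0.580
  ψ = 0.580: g = 0.0060, g' = -0.592 → ψ = 0.590
Converged at ψ = 0.590.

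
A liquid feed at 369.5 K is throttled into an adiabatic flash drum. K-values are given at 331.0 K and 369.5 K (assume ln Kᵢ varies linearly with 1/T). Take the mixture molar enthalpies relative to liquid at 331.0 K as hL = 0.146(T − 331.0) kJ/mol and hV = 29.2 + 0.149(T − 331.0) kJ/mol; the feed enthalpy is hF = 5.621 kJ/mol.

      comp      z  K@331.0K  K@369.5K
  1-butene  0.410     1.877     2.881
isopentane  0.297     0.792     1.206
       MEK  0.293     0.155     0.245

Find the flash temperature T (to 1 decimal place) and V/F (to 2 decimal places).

T = 334.8 K, V/F = 0.17

Adiabatic flash: solve Rachford–Rice at each trial T, then check hF = ψ·hV(T) + (1−ψ)·hL(T).
  T = 331.0 K: K = (1.877, 0.792, 0.155), RR gives ψ = 0.094, H_out = 2.757 kJ/mol
  T = 369.5 K: K = (2.881, 1.206, 0.245), RR gives ψ = 0.614, H_out = 23.615 kJ/mol
  T = 350.2 K: K = (2.352, 0.988, 0.197), RR gives ψ = 0.413, H_out = 14.896 kJ/mol
  T = 340.6 K: K = (2.108, 0.887, 0.175), RR gives ψ = 0.277, H_out = 9.493 kJ/mol
  T = 335.8 K: K = (1.991, 0.839, 0.165), RR gives ψ = 0.193, H_out = 6.339 kJ/mol
  T = 333.4 K: K = (1.933, 0.815, 0.160), RR gives ψ = 0.146, H_out = 4.609 kJ/mol
Linear interpolation between T = 333.4 (H_out = 4.609) and T = 335.8 (H_out = 6.339) on hF = 5.621 gives T ≈ 334.8 K, at which ψ = 0.17.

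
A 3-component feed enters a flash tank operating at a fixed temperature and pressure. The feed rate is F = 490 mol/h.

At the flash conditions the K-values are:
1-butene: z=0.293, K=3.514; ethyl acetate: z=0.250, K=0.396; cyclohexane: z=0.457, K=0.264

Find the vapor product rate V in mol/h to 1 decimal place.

V = 70.3 mol/h

Material balance + equilibrium reduce to Σ zᵢ(Kᵢ−1)/(1+ψ(Kᵢ−1)) = 0.
g(0) = ΣzᵢKᵢ − 1 = 0.249 and g(1) = 1 − Σzᵢ/Kᵢ = -1.446, so a root lies in (0, 1).
Iterate (Newton) starting at ψ = 0.51:
  ψ = 0.510: g = -0.4339, g' = -1.181 → ψ = 0.142
  ψ = 0.142: g = 0.0014, g' = -1.422 → ψ = 0.143
Converged at ψ = 0.143.
Then V = ψ·F = 0.1434·490 = 70.3 mol/h and L = F − V = 419.7 mol/h.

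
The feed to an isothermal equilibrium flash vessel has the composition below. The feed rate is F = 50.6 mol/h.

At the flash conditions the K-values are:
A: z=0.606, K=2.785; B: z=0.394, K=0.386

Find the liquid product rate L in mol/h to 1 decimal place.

Newton iteration, ψ⁰ = 0.37:
  ψ = 0.370: g = 0.3384, g' = -0.949 → ψ = 0.727
  ψ = 0.727: g = 0.0341, g' = -0.850 → ψ = 0.767
  ψ = 0.767: g = -0.0005, g' = -0.875 → ψ = 0.766
Converged at ψ = 0.766.
Then V = ψ·F = 0.7662·50.6 = 38.8 mol/h and L = F − V = 11.8 mol/h.

L = 11.8 mol/h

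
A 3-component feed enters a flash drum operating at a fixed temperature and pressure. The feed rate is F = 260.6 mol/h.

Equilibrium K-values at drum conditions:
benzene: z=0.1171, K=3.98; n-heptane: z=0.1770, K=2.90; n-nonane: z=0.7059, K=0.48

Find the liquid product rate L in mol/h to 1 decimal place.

L = 193.7 mol/h

Material balance + equilibrium reduce to Σ zᵢ(Kᵢ−1)/(1+ψ(Kᵢ−1)) = 0.
g(0) = ΣzᵢKᵢ − 1 = 0.3182 and g(1) = 1 − Σzᵢ/Kᵢ = -0.5611, so a root lies in (0, 1).
Newton–Raphson from ψ = 0.58:
  ψ = 0.5800: g = -0.23770, g' = -0.6756 → ψ = 0.2282
  ψ = 0.2282: g = 0.02581, g' = -0.9251 → ψ = 0.2561
  ψ = 0.2561: g = 0.00068, g' = -0.8777 → ψ = 0.2569
Converged at ψ = 0.2569.
Then V = ψ·F = 0.2569·260.6 = 66.9 mol/h and L = F − V = 193.7 mol/h.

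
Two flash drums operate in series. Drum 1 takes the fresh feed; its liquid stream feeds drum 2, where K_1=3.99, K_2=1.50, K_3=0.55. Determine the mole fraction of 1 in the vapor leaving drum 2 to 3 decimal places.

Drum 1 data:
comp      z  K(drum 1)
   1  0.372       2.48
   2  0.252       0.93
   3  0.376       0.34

Drum 1:
Let ψ₁ = V/F and solve Σ zᵢ(Kᵢ−1)/(1+ψ₁(Kᵢ−1)) = 0.
Feasibility: ΣzᵢKᵢ = 1.285, Σzᵢ/Kᵢ = 1.527 — both > 1, two phases present.
Iterate (Newton) starting at ψ₁ = 0.5:
  ψ₁ = 0.500: g = -0.0723, g' = -0.635 → ψ₁ = 0.386
  ψ₁ = 0.386: g = -0.0009, g' = -0.626 → ψ₁ = 0.385
Converged at ψ₁ = 0.385.
Drum-1 compositions:
  1: x = 0.237, y = 0.588
  2: x = 0.259, y = 0.241
  3: x = 0.504, y = 0.171
Drum-2 feed = drum-1 liquid: z₂ = (0.2370, 0.2590, 0.5040).
Drum 2:
Rachford–Rice: g(ψ₂) = Σ zᵢ(Kᵢ−1)/(1+ψ₂(Kᵢ−1)) = 0.
g(0) = ΣzᵢKᵢ − 1 = 0.611 and g(1) = 1 − Σzᵢ/Kᵢ = -0.148, so a root lies in (0, 1).
Iterate (Newton) starting at ψ₂ = 0.5:
  ψ₂ = 0.500: g = 0.0950, g' = -0.552 → ψ₂ = 0.672
  ψ₂ = 0.672: g = 0.0072, g' = -0.480 → ψ₂ = 0.687
Converged at ψ₂ = 0.687.
  1: x = 0.078, y = 0.310
  2: x = 0.193, y = 0.289
  3: x = 0.730, y = 0.401

y_1 (drum 2) = 0.310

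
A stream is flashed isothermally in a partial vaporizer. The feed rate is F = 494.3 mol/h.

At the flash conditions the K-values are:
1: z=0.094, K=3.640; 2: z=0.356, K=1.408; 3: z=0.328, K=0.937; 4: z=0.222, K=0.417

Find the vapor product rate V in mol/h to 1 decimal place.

Iterate (Newton) starting at ψ = 0.66:
  ψ = 0.660: g = -0.0270, g' = -0.325 → ψ = 0.577
  ψ = 0.577: g = -0.0005, g' = -0.314 → ψ = 0.575
Converged at ψ = 0.575.
Then V = ψ·F = 0.5752·494.3 = 284.3 mol/h and L = F − V = 210.0 mol/h.

V = 284.3 mol/h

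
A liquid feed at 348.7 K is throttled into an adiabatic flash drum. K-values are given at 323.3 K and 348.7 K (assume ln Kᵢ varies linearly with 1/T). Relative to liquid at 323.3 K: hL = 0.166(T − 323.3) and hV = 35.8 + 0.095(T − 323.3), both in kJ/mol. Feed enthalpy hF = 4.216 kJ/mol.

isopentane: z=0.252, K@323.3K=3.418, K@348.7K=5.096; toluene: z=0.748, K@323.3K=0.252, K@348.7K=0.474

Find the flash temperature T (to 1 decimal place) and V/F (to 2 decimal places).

Adiabatic flash: solve Rachford–Rice at each trial T, then check hF = ψ·hV(T) + (1−ψ)·hL(T).
  T = 323.3 K: K = (3.418, 0.252), RR gives ψ = 0.028, H_out = 0.986 kJ/mol
  T = 348.7 K: K = (5.096, 0.474), RR gives ψ = 0.296, H_out = 14.295 kJ/mol
  T = 336.0 K: K = (4.205, 0.350), RR gives ψ = 0.154, H_out = 7.489 kJ/mol
  T = 329.6 K: K = (3.796, 0.297), RR gives ψ = 0.091, H_out = 4.268 kJ/mol
  T = 326.5 K: K = (3.607, 0.274), RR gives ψ = 0.060, H_out = 2.677 kJ/mol
  T = 328.1 K: K = (3.703, 0.286), RR gives ψ = 0.076, H_out = 3.503 kJ/mol
Linear interpolation between T = 328.1 (H_out = 3.503) and T = 329.6 (H_out = 4.268) on hF = 4.216 gives T ≈ 329.5 K, at which ψ = 0.09.

T = 329.5 K, V/F = 0.09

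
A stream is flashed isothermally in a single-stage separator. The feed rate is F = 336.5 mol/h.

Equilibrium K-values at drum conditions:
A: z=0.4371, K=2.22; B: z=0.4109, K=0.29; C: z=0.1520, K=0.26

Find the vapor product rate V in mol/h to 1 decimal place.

V = 49.6 mol/h

Rachford–Rice: g(V/F) = Σ zᵢ(Kᵢ−1)/(1+V/F(Kᵢ−1)) = 0.
Check two-phase: ΣzᵢKᵢ = 1.1290 > 1 and Σzᵢ/Kᵢ = 2.1984 > 1, so g(0) = 0.1290 > 0 and g(1) = -1.1984 < 0.
Newton–Raphson from V/F = 0.5:
  V/F = 0.5000: g = -0.29963, g' = -0.9586 → V/F = 0.1874
  V/F = 0.1874: g = -0.03309, g' = -0.8188 → V/F = 0.1470
  V/F = 0.1470: g = 0.00022, g' = -0.8308 → V/F = 0.1473
Converged at V/F = 0.1473.
Then V = V/F·F = 0.1473·336.5 = 49.6 mol/h and L = F − V = 286.9 mol/h.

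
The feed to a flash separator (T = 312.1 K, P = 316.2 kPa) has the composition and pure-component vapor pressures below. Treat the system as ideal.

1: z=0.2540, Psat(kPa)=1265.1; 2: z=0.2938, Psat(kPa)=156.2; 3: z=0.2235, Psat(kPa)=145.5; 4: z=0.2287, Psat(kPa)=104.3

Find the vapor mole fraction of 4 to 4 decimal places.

Raoult's law: Kᵢ = Pᵢˢᵃᵗ/P = Pᵢˢᵃᵗ/316.2.
  K_1 = 1265.1/316.2 = 4.000949, K_2 = 156.2/316.2 = 0.493991, K_3 = 145.5/316.2 = 0.460152, K_4 = 104.3/316.2 = 0.329855
Material balance + equilibrium reduce to Σ zᵢ(Kᵢ−1)/(1+V/F(Kᵢ−1)) = 0.
Check two-phase: ΣzᵢKᵢ = 1.3397 > 1 and Σzᵢ/Kᵢ = 1.8373 > 1, so g(0) = 0.3397 > 0 and g(1) = -0.8373 < 0.
Iterate (Newton) starting at V/F = 0.5:
  V/F = 0.5000: g = -0.28994, g' = -0.8552 → V/F = 0.1610
  V/F = 0.1610: g = 0.04820, g' = -1.3364 → V/F = 0.1970
  V/F = 0.1970: g = 0.00230, g' = -1.2141 → V/F = 0.1989
Converged at V/F = 0.1989.
Compositions from xᵢ = zᵢ/(1+V/F(Kᵢ−1)), yᵢ = Kᵢxᵢ:
  1: x = 0.1591, y = 0.6364
  2: x = 0.3267, y = 0.1614
  3: x = 0.2504, y = 0.1152
  4: x = 0.2639, y = 0.0870

y_4 = 0.0870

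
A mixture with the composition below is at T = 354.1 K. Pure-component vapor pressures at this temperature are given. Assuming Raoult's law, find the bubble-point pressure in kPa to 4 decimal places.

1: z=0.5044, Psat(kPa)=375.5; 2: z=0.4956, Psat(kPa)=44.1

Pbub = 211.2582 kPa

At the bubble point ψ → 0, so ΣzᵢKᵢ = 1 with Kᵢ = Pᵢˢᵃᵗ/P ⇒ P = ΣzᵢPᵢˢᵃᵗ.
P = 0.5044·375.5 + 0.4956·44.1 = 211.2582 kPa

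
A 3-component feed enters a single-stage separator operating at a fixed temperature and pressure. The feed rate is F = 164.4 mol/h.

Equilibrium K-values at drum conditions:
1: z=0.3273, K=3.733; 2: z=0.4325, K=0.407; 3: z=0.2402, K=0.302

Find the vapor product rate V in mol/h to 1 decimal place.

V = 44.8 mol/h

Let ψ = V/F and solve Σ zᵢ(Kᵢ−1)/(1+ψ(Kᵢ−1)) = 0.
Check two-phase: ΣzᵢKᵢ = 1.4704 > 1 and Σzᵢ/Kᵢ = 1.9457 > 1, so g(0) = 0.4704 > 0 and g(1) = -0.9457 < 0.
Newton iteration, ψ⁰ = 0.5:
  ψ = 0.5000: g = -0.24412, g' = -1.0200 → ψ = 0.2607
  ψ = 0.2607: g = 0.01407, g' = -1.2214 → ψ = 0.2722
  ψ = 0.2722: g = 0.00013, g' = -1.1985 → ψ = 0.2723
Converged at ψ = 0.2723.
Then V = ψ·F = 0.2723·164.4 = 44.8 mol/h and L = F − V = 119.6 mol/h.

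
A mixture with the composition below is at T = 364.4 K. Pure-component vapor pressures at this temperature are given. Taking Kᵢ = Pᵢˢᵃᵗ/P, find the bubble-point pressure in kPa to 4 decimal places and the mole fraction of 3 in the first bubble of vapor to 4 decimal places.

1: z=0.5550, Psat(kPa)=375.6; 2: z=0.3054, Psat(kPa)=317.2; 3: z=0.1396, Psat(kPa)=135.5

At the bubble point ψ → 0, so ΣzᵢKᵢ = 1 with Kᵢ = Pᵢˢᵃᵗ/P ⇒ P = ΣzᵢPᵢˢᵃᵗ.
P = 0.5550·375.6 + 0.3054·317.2 + 0.1396·135.5 = 324.2467 kPa
yᵢ = zᵢPᵢˢᵃᵗ/P ⇒ y_3 = 0.1396·135.5/324.2467 = 0.0583

Pbub = 324.2467 kPa, y_3 = 0.0583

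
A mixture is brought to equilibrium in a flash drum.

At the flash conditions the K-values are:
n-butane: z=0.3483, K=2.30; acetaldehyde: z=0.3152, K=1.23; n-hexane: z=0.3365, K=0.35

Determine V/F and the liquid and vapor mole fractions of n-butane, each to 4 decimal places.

Rachford–Rice: g(V/F) = Σ zᵢ(Kᵢ−1)/(1+V/F(Kᵢ−1)) = 0.
g(0) = ΣzᵢKᵢ − 1 = 0.3066 and g(1) = 1 − Σzᵢ/Kᵢ = -0.3691, so a root lies in (0, 1).
Newton iteration, V/F⁰ = 0.5:
  V/F = 0.5000: g = 0.01540, g' = -0.5417 → V/F = 0.5284
  V/F = 0.5284: g = -0.00011, g' = -0.5499 → V/F = 0.5282
Converged at V/F = 0.5282.
Compositions from xᵢ = zᵢ/(1+V/F(Kᵢ−1)), yᵢ = Kᵢxᵢ:
  n-butane: x = 0.2065, y = 0.4749
  acetaldehyde: x = 0.2811, y = 0.3457
  n-hexane: x = 0.5124, y = 0.1794

V/F = 0.5282, x_n-butane = 0.2065, y_n-butane = 0.4749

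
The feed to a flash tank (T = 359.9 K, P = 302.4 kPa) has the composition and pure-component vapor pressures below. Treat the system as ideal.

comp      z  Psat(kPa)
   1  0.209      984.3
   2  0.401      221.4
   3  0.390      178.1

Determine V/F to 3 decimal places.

Raoult's law: Kᵢ = Pᵢˢᵃᵗ/P = Pᵢˢᵃᵗ/302.4.
  K_1 = 984.3/302.4 = 3.25496, K_2 = 221.4/302.4 = 0.73214, K_3 = 178.1/302.4 = 0.58896
Rachford–Rice: g(V/F) = Σ zᵢ(Kᵢ−1)/(1+V/F(Kᵢ−1)) = 0.
g(0) = ΣzᵢKᵢ − 1 = 0.204 and g(1) = 1 − Σzᵢ/Kᵢ = -0.274, so a root lies in (0, 1).
Iterate (Newton) starting at V/F = 0.52:
  V/F = 0.520: g = -0.1118, g' = -0.371 → V/F = 0.218
  V/F = 0.218: g = 0.0256, g' = -0.589 → V/F = 0.262
  V/F = 0.262: g = 0.0012, g' = -0.536 → V/F = 0.264
Converged at V/F = 0.264.

V/F = 0.264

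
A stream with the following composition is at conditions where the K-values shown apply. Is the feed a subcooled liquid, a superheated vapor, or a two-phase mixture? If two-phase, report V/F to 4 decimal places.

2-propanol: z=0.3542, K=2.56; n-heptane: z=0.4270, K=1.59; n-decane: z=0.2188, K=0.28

ΣzᵢKᵢ = 1.6469; Σzᵢ/Kᵢ = 1.1883.
Both exceed 1, so a two-phase solution exists.
Rachford–Rice: g(ψ) = Σ zᵢ(Kᵢ−1)/(1+ψ(Kᵢ−1)) = 0.
Newton iteration, ψ⁰ = 0.5:
  ψ = 0.5000: g = 0.25881, g' = -0.6376 → ψ = 0.9059
  ψ = 0.9059: g = -0.05988, g' = -1.1491 → ψ = 0.8538
  ψ = 0.8538: g = -0.00442, g' = -0.9884 → ψ = 0.8493
Converged at ψ = 0.8493.

two-phase, V/F = 0.8493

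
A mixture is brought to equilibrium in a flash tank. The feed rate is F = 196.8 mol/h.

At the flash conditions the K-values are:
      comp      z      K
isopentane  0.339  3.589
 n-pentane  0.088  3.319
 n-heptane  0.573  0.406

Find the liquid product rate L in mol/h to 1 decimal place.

Newton iteration, V/F⁰ = 0.55:
  V/F = 0.550: g = -0.0537, g' = -0.924 → V/F = 0.492
Converged at V/F = 0.492.
Then V = V/F·F = 0.4924·196.8 = 96.9 mol/h and L = F − V = 99.9 mol/h.

L = 99.9 mol/h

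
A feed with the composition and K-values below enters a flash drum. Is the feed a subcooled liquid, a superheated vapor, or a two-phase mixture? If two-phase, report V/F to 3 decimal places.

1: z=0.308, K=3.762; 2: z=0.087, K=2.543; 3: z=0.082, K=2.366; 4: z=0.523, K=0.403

two-phase, V/F = 0.561

ΣzᵢKᵢ = 1.785; Σzᵢ/Kᵢ = 1.449.
Both exceed 1, so a two-phase solution exists.
Let ψ = V/F and solve Σ zᵢ(Kᵢ−1)/(1+ψ(Kᵢ−1)) = 0.
Newton iteration, ψ⁰ = 0.5:
  ψ = 0.500: g = 0.0545, g' = -0.913 → ψ = 0.560
  ψ = 0.560: g = 0.0007, g' = -0.892 → ψ = 0.561
Converged at ψ = 0.561.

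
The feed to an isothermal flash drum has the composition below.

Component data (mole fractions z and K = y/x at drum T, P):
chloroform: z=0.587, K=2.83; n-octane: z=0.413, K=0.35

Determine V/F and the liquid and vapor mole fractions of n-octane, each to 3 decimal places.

Binary case is linear: z₁(K₁−1)(1+V/F(K₂−1)) + z₂(K₂−1)(1+V/F(K₁−1)) = 0
⇒ V/F = [z₁(K₁−1)+z₂(K₂−1)] / [−(K₁−1)(K₂−1)] = 0.8058/1.1895 = 0.677
Compositions from xᵢ = zᵢ/(1+V/F(Kᵢ−1)), yᵢ = Kᵢxᵢ:
  chloroform: x = 0.262, y = 0.742
  n-octane: x = 0.738, y = 0.258

V/F = 0.677, x_n-octane = 0.738, y_n-octane = 0.258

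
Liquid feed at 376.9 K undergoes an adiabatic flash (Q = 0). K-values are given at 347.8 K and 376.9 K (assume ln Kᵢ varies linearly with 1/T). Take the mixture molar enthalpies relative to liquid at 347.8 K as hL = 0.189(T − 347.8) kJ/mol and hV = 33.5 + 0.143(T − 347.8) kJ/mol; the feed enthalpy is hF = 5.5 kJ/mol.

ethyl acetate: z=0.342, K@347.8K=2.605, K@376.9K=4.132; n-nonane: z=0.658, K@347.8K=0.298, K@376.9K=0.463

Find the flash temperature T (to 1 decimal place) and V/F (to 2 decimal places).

Adiabatic flash: solve Rachford–Rice at each trial T, then check hF = ψ·hV(T) + (1−ψ)·hL(T).
  T = 347.8 K: K = (2.605, 0.298), RR gives ψ = 0.077, H_out = 2.587 kJ/mol
  T = 376.9 K: K = (4.132, 0.463), RR gives ψ = 0.427, H_out = 19.226 kJ/mol
  T = 362.4 K: K = (3.314, 0.375), RR gives ψ = 0.263, H_out = 11.389 kJ/mol
  T = 355.1 K: K = (2.945, 0.335), RR gives ψ = 0.176, H_out = 7.221 kJ/mol
  T = 351.5 K: K = (2.774, 0.316), RR gives ψ = 0.129, H_out = 5.013 kJ/mol
  T = 353.3 K: K = (2.859, 0.326), RR gives ψ = 0.153, H_out = 6.134 kJ/mol
Linear interpolation between T = 351.5 (H_out = 5.013) and T = 353.3 (H_out = 6.134) on hF = 5.5 gives T ≈ 352.3 K, at which ψ = 0.14.

T = 352.3 K, V/F = 0.14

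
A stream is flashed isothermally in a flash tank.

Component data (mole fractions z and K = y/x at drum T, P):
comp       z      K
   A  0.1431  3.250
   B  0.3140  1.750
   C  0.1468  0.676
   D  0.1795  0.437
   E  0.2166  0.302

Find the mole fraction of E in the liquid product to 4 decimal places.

x_E = 0.2813

Rachford–Rice: g(V/F) = Σ zᵢ(Kᵢ−1)/(1+V/F(Kᵢ−1)) = 0.
g(0) = ΣzᵢKᵢ − 1 = 0.2577 and g(1) = 1 − Σzᵢ/Kᵢ = -0.5686, so a root lies in (0, 1).
Newton iteration, V/F⁰ = 0.49:
  V/F = 0.4900: g = -0.10052, g' = -0.6324 → V/F = 0.3310
  V/F = 0.3310: g = -0.00091, g' = -0.6351 → V/F = 0.3296
Converged at V/F = 0.3296.
Compositions from xᵢ = zᵢ/(1+V/F(Kᵢ−1)), yᵢ = Kᵢxᵢ:
  A: x = 0.0822, y = 0.2670
  B: x = 0.2518, y = 0.4406
  C: x = 0.1644, y = 0.1111
  D: x = 0.2204, y = 0.0963
  E: x = 0.2813, y = 0.0850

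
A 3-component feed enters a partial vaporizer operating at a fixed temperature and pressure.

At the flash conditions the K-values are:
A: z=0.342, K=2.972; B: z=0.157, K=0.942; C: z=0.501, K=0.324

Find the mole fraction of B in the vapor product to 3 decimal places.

Let ψ = V/F and solve Σ zᵢ(Kᵢ−1)/(1+ψ(Kᵢ−1)) = 0.
Check two-phase: ΣzᵢKᵢ = 1.327 > 1 and Σzᵢ/Kᵢ = 1.828 > 1, so g(0) = 0.327 > 0 and g(1) = -0.828 < 0.
Newton iteration, ψ⁰ = 0.5:
  ψ = 0.500: g = -0.1814, g' = -0.860 → ψ = 0.289
  ψ = 0.289: g = -0.0007, g' = -0.894 → ψ = 0.288
Converged at ψ = 0.288.
Compositions from xᵢ = zᵢ/(1+ψ(Kᵢ−1)), yᵢ = Kᵢxᵢ:
  A: x = 0.218, y = 0.648
  B: x = 0.160, y = 0.150
  C: x = 0.622, y = 0.202

y_B = 0.150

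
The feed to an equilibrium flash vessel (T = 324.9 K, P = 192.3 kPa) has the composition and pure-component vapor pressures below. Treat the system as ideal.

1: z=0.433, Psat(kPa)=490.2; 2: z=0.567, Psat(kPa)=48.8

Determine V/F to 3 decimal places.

Raoult's law: Kᵢ = Pᵢˢᵃᵗ/P = Pᵢˢᵃᵗ/192.3.
  K_1 = 490.2/192.3 = 2.54914, K_2 = 48.8/192.3 = 0.25377
Rachford–Rice: g(V/F) = Σ zᵢ(Kᵢ−1)/(1+V/F(Kᵢ−1)) = 0.
Check two-phase: ΣzᵢKᵢ = 1.248 > 1 and Σzᵢ/Kᵢ = 2.404 > 1, so g(0) = 0.248 > 0 and g(1) = -1.404 < 0.
Newton–Raphson from V/F = 0.5:
  V/F = 0.500: g = -0.2969, g' = -1.133 → V/F = 0.238
  V/F = 0.238: g = -0.0244, g' = -1.022 → V/F = 0.214
Converged at V/F = 0.214.

V/F = 0.214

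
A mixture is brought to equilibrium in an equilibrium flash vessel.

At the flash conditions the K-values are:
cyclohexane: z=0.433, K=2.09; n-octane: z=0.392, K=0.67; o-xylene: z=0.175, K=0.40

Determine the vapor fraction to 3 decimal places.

ψ = 0.501

Let ψ = V/F and solve Σ zᵢ(Kᵢ−1)/(1+ψ(Kᵢ−1)) = 0.
Feasibility: ΣzᵢKᵢ = 1.238, Σzᵢ/Kᵢ = 1.230 — both > 1, two phases present.
Newton iteration, ψ⁰ = 0.5:
  ψ = 0.500: g = 0.0006, g' = -0.405 → ψ = 0.501
Converged at ψ = 0.501.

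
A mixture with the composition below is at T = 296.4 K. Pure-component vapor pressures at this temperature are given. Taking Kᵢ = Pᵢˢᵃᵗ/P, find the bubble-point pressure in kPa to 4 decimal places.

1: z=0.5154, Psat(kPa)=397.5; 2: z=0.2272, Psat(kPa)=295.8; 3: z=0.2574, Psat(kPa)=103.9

At the bubble point ψ → 0, so ΣzᵢKᵢ = 1 with Kᵢ = Pᵢˢᵃᵗ/P ⇒ P = ΣzᵢPᵢˢᵃᵗ.
P = 0.5154·397.5 + 0.2272·295.8 + 0.2574·103.9 = 298.8211 kPa

Pbub = 298.8211 kPa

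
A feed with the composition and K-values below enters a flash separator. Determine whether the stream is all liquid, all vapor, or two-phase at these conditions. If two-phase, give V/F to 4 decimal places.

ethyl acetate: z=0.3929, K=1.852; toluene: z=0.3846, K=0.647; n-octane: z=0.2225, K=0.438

two-phase, V/F = 0.1973

ΣzᵢKᵢ = 1.0739; Σzᵢ/Kᵢ = 1.3146.
Both exceed 1, so a two-phase solution exists.
Iterate (Newton) starting at ψ = 0.47:
  ψ = 0.4700: g = -0.09367, g' = -0.3441 → ψ = 0.1978
  ψ = 0.1978: g = -0.00016, g' = -0.3532 → ψ = 0.1973
Converged at ψ = 0.1973.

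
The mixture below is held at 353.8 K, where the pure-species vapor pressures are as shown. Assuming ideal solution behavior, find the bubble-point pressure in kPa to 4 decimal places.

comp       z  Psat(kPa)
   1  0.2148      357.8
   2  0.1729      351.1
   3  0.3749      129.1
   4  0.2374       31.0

Pbub = 193.3196 kPa

At the bubble point ψ → 0, so ΣzᵢKᵢ = 1 with Kᵢ = Pᵢˢᵃᵗ/P ⇒ P = ΣzᵢPᵢˢᵃᵗ.
P = 0.2148·357.8 + 0.1729·351.1 + 0.3749·129.1 + 0.2374·31.0 = 193.3196 kPa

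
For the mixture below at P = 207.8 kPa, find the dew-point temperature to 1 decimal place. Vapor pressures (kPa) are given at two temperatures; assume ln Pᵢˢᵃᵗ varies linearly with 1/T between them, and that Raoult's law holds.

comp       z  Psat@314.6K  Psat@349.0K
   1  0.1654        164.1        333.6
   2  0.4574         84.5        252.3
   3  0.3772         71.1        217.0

T = 342.9 K

Dew-point temperature: Σzᵢ·P/Pᵢˢᵃᵗ(T) = 1. Interpolate ln Pᵢˢᵃᵗ = aᵢ + bᵢ/T.
  T = 314.6 K: ΣzᵢP/Pᵢˢᵃᵗ = 2.4367
  T = 349.0 K: ΣzᵢP/Pᵢˢᵃᵗ = 0.8410
  T = 331.8 K: ΣzᵢP/Pᵢˢᵃᵗ = 1.3900
  T = 340.4 K: ΣzᵢP/Pᵢˢᵃᵗ = 1.0739
  T = 344.7 K: ΣzᵢP/Pᵢˢᵃᵗ = 0.9488
  T = 342.5 K: ΣzᵢP/Pᵢˢᵃᵗ = 1.0104
Interpolating between 342.5 K and 344.7 K gives T ≈ 342.9 K.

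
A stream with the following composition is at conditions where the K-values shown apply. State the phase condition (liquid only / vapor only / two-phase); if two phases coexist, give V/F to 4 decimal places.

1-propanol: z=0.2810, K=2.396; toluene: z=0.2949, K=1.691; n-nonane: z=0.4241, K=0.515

two-phase, V/F = 0.7559

ΣzᵢKᵢ = 1.3904; Σzᵢ/Kᵢ = 1.1152.
Both exceed 1, so a two-phase solution exists.
Iterate (Newton) starting at ψ = 0.48:
  ψ = 0.4800: g = 0.11980, g' = -0.4452 → ψ = 0.7491
  ψ = 0.7491: g = 0.00297, g' = -0.4381 → ψ = 0.7559
Converged at ψ = 0.7559.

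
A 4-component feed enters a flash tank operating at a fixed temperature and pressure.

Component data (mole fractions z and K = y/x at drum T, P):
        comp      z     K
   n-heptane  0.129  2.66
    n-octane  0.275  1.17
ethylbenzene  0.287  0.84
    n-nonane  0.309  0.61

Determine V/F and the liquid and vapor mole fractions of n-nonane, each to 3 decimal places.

Material balance + equilibrium reduce to Σ zᵢ(Kᵢ−1)/(1+V/F(Kᵢ−1)) = 0.
g(0) = ΣzᵢKᵢ − 1 = 0.094 and g(1) = 1 − Σzᵢ/Kᵢ = -0.132, so a root lies in (0, 1).
Newton iteration, V/F⁰ = 0.5:
  V/F = 0.500: g = -0.0395, g' = -0.194 → V/F = 0.296
  V/F = 0.296: g = 0.0036, g' = -0.235 → V/F = 0.312
Converged at V/F = 0.312.
Compositions from xᵢ = zᵢ/(1+V/F(Kᵢ−1)), yᵢ = Kᵢxᵢ:
  n-heptane: x = 0.085, y = 0.226
  n-octane: x = 0.261, y = 0.306
  ethylbenzene: x = 0.302, y = 0.254
  n-nonane: x = 0.352, y = 0.215

V/F = 0.312, x_n-nonane = 0.352, y_n-nonane = 0.215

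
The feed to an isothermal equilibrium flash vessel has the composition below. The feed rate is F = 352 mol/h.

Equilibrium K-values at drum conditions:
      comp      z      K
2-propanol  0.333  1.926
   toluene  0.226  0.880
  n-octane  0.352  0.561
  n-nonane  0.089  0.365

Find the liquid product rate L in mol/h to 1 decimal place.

L = 283.4 mol/h

Let ψ = V/F and solve Σ zᵢ(Kᵢ−1)/(1+ψ(Kᵢ−1)) = 0.
Feasibility: ΣzᵢKᵢ = 1.070, Σzᵢ/Kᵢ = 1.301 — both > 1, two phases present.
Newton–Raphson from ψ = 0.68:
  ψ = 0.680: g = -0.1601, g' = -0.360 → ψ = 0.236
  ψ = 0.236: g = -0.0137, g' = -0.330 → ψ = 0.194
  ψ = 0.194: g = 0.0001, g' = -0.336 → ψ = 0.195
Converged at ψ = 0.195.
Then V = ψ·F = 0.1948·352 = 68.6 mol/h and L = F − V = 283.4 mol/h.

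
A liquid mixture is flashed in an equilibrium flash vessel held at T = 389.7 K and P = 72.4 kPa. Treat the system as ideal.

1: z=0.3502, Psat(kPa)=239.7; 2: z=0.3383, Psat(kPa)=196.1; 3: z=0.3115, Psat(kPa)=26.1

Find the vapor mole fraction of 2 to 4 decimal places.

Raoult's law: Kᵢ = Pᵢˢᵃᵗ/P = Pᵢˢᵃᵗ/72.4.
  K_1 = 239.7/72.4 = 3.310773, K_2 = 196.1/72.4 = 2.708564, K_3 = 26.1/72.4 = 0.360497
Rachford–Rice: g(ψ) = Σ zᵢ(Kᵢ−1)/(1+ψ(Kᵢ−1)) = 0.
Check two-phase: ΣzᵢKᵢ = 2.1880 > 1 and Σzᵢ/Kᵢ = 1.0948 > 1, so g(0) = 1.1880 > 0 and g(1) = -0.0948 < 0.
Newton iteration, ψ⁰ = 0.44:
  ψ = 0.4400: g = 0.45401, g' = -1.0283 → ψ = 0.8815
  ψ = 0.8815: g = 0.04047, g' = -1.0293 → ψ = 0.9208
  ψ = 0.9208: g = -0.00122, g' = -1.0940 → ψ = 0.9197
Converged at ψ = 0.9197.
Compositions from xᵢ = zᵢ/(1+ψ(Kᵢ−1)), yᵢ = Kᵢxᵢ:
  1: x = 0.1121, y = 0.3710
  2: x = 0.1316, y = 0.3563
  3: x = 0.7564, y = 0.2727

y_2 = 0.3563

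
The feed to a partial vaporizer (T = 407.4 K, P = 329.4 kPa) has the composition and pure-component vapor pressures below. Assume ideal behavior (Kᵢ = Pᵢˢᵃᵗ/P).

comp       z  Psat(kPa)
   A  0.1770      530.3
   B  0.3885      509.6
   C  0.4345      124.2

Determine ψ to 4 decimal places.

Raoult's law: Kᵢ = Pᵢˢᵃᵗ/P = Pᵢˢᵃᵗ/329.4.
  K_A = 530.3/329.4 = 1.609897, K_B = 509.6/329.4 = 1.547055, K_C = 124.2/329.4 = 0.377049
Material balance + equilibrium reduce to Σ zᵢ(Kᵢ−1)/(1+ψ(Kᵢ−1)) = 0.
g(0) = ΣzᵢKᵢ − 1 = 0.0498 and g(1) = 1 − Σzᵢ/Kᵢ = -0.5134, so a root lies in (0, 1).
Newton iteration, ψ⁰ = 0.61:
  ψ = 0.6100: g = -0.19853, g' = -0.5390 → ψ = 0.2417
  ψ = 0.2417: g = -0.03684, g' = -0.3744 → ψ = 0.1433
  ψ = 0.1433: g = -0.00083, g' = -0.3589 → ψ = 0.1409
Converged at ψ = 0.1409.

ψ = 0.1409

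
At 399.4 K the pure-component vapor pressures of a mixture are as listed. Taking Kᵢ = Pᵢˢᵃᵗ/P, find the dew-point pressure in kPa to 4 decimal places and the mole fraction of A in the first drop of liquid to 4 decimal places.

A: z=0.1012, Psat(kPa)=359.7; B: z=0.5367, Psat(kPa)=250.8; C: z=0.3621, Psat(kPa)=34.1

Pdew = 76.6867 kPa, x_A = 0.0216

At the dew point ψ → 1, so Σzᵢ/Kᵢ = 1 with Kᵢ = Pᵢˢᵃᵗ/P ⇒ 1/P = Σzᵢ/Pᵢˢᵃᵗ.
1/P = 0.1012/359.7 + 0.5367/250.8 + 0.3621/34.1 = 0.0130401 ⇒ P = 76.6867 kPa
xᵢ = zᵢP/Pᵢˢᵃᵗ ⇒ x_A = 0.1012·76.6867/359.7 = 0.0216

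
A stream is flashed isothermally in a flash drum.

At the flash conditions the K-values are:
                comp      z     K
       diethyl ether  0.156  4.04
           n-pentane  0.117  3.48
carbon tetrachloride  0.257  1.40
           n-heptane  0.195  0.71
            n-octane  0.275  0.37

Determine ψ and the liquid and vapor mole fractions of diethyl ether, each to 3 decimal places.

Material balance + equilibrium reduce to Σ zᵢ(Kᵢ−1)/(1+ψ(Kᵢ−1)) = 0.
g(0) = ΣzᵢKᵢ − 1 = 0.637 and g(1) = 1 − Σzᵢ/Kᵢ = -0.274, so a root lies in (0, 1).
Iterate (Newton) starting at ψ = 0.5:
  ψ = 0.500: g = 0.0843, g' = -0.654 → ψ = 0.629
  ψ = 0.629: g = 0.0022, g' = -0.630 → ψ = 0.632
Converged at ψ = 0.632.
Compositions from xᵢ = zᵢ/(1+ψ(Kᵢ−1)), yᵢ = Kᵢxᵢ:
  diethyl ether: x = 0.053, y = 0.216
  n-pentane: x = 0.046, y = 0.159
  carbon tetrachloride: x = 0.205, y = 0.287
  n-heptane: x = 0.239, y = 0.170
  n-octane: x = 0.457, y = 0.169

ψ = 0.632, x_diethyl ether = 0.053, y_diethyl ether = 0.216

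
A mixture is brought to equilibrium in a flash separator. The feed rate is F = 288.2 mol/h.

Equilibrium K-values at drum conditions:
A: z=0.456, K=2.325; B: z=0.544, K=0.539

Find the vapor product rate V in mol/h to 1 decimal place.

V = 166.7 mol/h

Material balance + equilibrium reduce to Σ zᵢ(Kᵢ−1)/(1+ψ(Kᵢ−1)) = 0.
g(0) = ΣzᵢKᵢ − 1 = 0.353 and g(1) = 1 − Σzᵢ/Kᵢ = -0.205, so a root lies in (0, 1).
Newton–Raphson from ψ = 0.37:
  ψ = 0.370: g = 0.1031, g' = -0.529 → ψ = 0.565
  ψ = 0.565: g = 0.0064, g' = -0.473 → ψ = 0.579
Converged at ψ = 0.579.
Then V = ψ·F = 0.5786·288.2 = 166.7 mol/h and L = F − V = 121.5 mol/h.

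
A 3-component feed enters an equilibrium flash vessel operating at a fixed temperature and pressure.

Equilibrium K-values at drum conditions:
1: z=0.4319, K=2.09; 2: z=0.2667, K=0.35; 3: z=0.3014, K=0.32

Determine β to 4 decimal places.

β = 0.1274

Material balance + equilibrium reduce to Σ zᵢ(Kᵢ−1)/(1+β(Kᵢ−1)) = 0.
Check two-phase: ΣzᵢKᵢ = 1.0925 > 1 and Σzᵢ/Kᵢ = 1.9105 > 1, so g(0) = 0.0925 > 0 and g(1) = -0.9105 < 0.
Newton iteration, β⁰ = 0.5:
  β = 0.5000: g = -0.26265, g' = -0.7822 → β = 0.1642
  β = 0.1642: g = -0.02549, g' = -0.6870 → β = 0.1271
  β = 0.1271: g = 0.00017, g' = -0.6967 → β = 0.1274
Converged at β = 0.1274.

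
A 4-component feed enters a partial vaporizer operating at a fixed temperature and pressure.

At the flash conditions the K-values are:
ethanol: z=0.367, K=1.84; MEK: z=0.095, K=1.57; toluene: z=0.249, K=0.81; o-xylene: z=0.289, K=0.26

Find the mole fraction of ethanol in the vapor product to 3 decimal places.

y_ethanol = 0.567

Rachford–Rice: g(ψ) = Σ zᵢ(Kᵢ−1)/(1+ψ(Kᵢ−1)) = 0.
Feasibility: ΣzᵢKᵢ = 1.101, Σzᵢ/Kᵢ = 1.679 — both > 1, two phases present.
Iterate (Newton) starting at ψ = 0.57:
  ψ = 0.570: g = -0.1736, g' = -0.621 → ψ = 0.290
  ψ = 0.290: g = -0.0281, g' = -0.457 → ψ = 0.229
  ψ = 0.229: g = -0.0004, g' = -0.446 → ψ = 0.228
Converged at ψ = 0.228.
Compositions from xᵢ = zᵢ/(1+ψ(Kᵢ−1)), yᵢ = Kᵢxᵢ:
  ethanol: x = 0.308, y = 0.567
  MEK: x = 0.084, y = 0.132
  toluene: x = 0.260, y = 0.211
  o-xylene: x = 0.348, y = 0.090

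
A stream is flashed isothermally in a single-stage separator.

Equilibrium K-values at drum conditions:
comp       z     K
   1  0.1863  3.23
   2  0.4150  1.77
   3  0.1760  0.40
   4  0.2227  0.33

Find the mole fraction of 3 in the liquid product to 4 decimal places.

Material balance + equilibrium reduce to Σ zᵢ(Kᵢ−1)/(1+ψ(Kᵢ−1)) = 0.
g(0) = ΣzᵢKᵢ − 1 = 0.4802 and g(1) = 1 − Σzᵢ/Kᵢ = -0.4070, so a root lies in (0, 1).
Iterate (Newton) starting at ψ = 0.5:
  ψ = 0.5000: g = 0.05192, g' = -0.6907 → ψ = 0.5752
  ψ = 0.5752: g = -0.00053, g' = -0.7083 → ψ = 0.5744
Converged at ψ = 0.5744.
Compositions from xᵢ = zᵢ/(1+ψ(Kᵢ−1)), yᵢ = Kᵢxᵢ:
  1: x = 0.0817, y = 0.2638
  2: x = 0.2877, y = 0.5093
  3: x = 0.2686, y = 0.1074
  4: x = 0.3620, y = 0.1195

x_3 = 0.2686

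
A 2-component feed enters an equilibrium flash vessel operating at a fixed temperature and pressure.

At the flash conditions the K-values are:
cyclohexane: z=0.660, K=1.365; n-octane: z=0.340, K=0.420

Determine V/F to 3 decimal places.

Material balance + equilibrium reduce to Σ zᵢ(Kᵢ−1)/(1+V/F(Kᵢ−1)) = 0.
Check two-phase: ΣzᵢKᵢ = 1.044 > 1 and Σzᵢ/Kᵢ = 1.293 > 1, so g(0) = 0.044 > 0 and g(1) = -0.293 < 0.
Binary case is linear: z₁(K₁−1)(1+V/F(K₂−1)) + z₂(K₂−1)(1+V/F(K₁−1)) = 0
⇒ V/F = [z₁(K₁−1)+z₂(K₂−1)] / [−(K₁−1)(K₂−1)] = 0.0437/0.2117 = 0.206

V/F = 0.206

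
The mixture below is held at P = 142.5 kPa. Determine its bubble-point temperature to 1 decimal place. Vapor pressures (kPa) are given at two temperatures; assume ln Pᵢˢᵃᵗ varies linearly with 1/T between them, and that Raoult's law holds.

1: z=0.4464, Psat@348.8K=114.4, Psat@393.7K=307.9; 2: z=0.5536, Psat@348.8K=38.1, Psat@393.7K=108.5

T = 377.9 K

Bubble-point temperature: ΣzᵢPᵢˢᵃᵗ(T) = P. Interpolate ln Pᵢˢᵃᵗ = aᵢ + bᵢ/T.
  T = 348.8 K: ΣzᵢPᵢˢᵃᵗ = 72.16 kPa
  T = 393.7 K: ΣzᵢPᵢˢᵃᵗ = 197.51 kPa
  T = 371.2 K: ΣzᵢPᵢˢᵃᵗ = 122.93 kPa
  T = 382.4 K: ΣzᵢPᵢˢᵃᵗ = 156.74 kPa
  T = 376.8 K: ΣzᵢPᵢˢᵃᵗ = 139.06 kPa
  T = 379.6 K: ΣzᵢPᵢˢᵃᵗ = 147.70 kPa
Interpolating between 376.8 K and 379.6 K gives T ≈ 377.9 K.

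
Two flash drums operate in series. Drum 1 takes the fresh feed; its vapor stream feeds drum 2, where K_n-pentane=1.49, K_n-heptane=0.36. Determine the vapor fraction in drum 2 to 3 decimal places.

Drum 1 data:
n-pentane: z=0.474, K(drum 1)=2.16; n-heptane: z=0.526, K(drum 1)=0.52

Drum 1:
Iterate (Newton) starting at ψ₁ = 0.46:
  ψ₁ = 0.460: g = 0.0345, g' = -0.471 → ψ₁ = 0.533
  ψ₁ = 0.533: g = 0.0004, g' = -0.462 → ψ₁ = 0.534
Converged at ψ₁ = 0.534.
Drum-1 compositions:
  n-pentane: x = 0.293, y = 0.632
  n-heptane: x = 0.707, y = 0.368
Drum-2 feed = drum-1 vapor: z₂ = (0.6322, 0.3678).
Drum 2:
Binary case is linear: z₁(K₁−1)(1+ψ₂(K₂−1)) + z₂(K₂−1)(1+ψ₂(K₁−1)) = 0
⇒ ψ₂ = [z₁(K₁−1)+z₂(K₂−1)] / [−(K₁−1)(K₂−1)] = 0.0744/0.3136 = 0.237
  n-pentane: x = 0.566, y = 0.844
  n-heptane: x = 0.434, y = 0.156

V/F (drum 2) = 0.237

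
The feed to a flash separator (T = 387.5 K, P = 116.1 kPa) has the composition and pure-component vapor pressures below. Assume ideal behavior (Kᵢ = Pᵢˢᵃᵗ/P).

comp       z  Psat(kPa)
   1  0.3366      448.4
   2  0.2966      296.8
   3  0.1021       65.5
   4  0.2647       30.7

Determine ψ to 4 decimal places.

ψ = 0.7656

Raoult's law: Kᵢ = Pᵢˢᵃᵗ/P = Pᵢˢᵃᵗ/116.1.
  K_1 = 448.4/116.1 = 3.862188, K_2 = 296.8/116.1 = 2.556417, K_3 = 65.5/116.1 = 0.564169, K_4 = 30.7/116.1 = 0.264427
Material balance + equilibrium reduce to Σ zᵢ(Kᵢ−1)/(1+ψ(Kᵢ−1)) = 0.
g(0) = ΣzᵢKᵢ − 1 = 1.1858 and g(1) = 1 − Σzᵢ/Kᵢ = -0.3852, so a root lies in (0, 1).
Newton iteration, ψ⁰ = 0.63:
  ψ = 0.6300: g = 0.15257, g' = -1.0684 → ψ = 0.7728
  ψ = 0.7728: g = -0.00877, g' = -1.2285 → ψ = 0.7657
  ψ = 0.7657: g = -0.00005, g' = -1.2147 → ψ = 0.7656
Converged at ψ = 0.7656.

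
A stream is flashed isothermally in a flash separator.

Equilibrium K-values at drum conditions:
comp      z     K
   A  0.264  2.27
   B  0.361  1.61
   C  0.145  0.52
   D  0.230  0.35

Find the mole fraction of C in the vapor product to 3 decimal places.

y_C = 0.107

Iterate (Newton) starting at ψ = 0.5:
  ψ = 0.500: g = 0.0607, g' = -0.509 → ψ = 0.619
  ψ = 0.619: g = -0.0018, g' = -0.544 → ψ = 0.616
Converged at ψ = 0.616.
Compositions from xᵢ = zᵢ/(1+ψ(Kᵢ−1)), yᵢ = Kᵢxᵢ:
  A: x = 0.148, y = 0.336
  B: x = 0.262, y = 0.422
  C: x = 0.206, y = 0.107
  D: x = 0.384, y = 0.134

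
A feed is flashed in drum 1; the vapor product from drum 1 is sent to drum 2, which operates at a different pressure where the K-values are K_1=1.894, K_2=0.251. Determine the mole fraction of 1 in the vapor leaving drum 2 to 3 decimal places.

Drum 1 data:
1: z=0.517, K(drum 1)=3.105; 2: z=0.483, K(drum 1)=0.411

Drum 1:
Rachford–Rice: g(ψ₁) = Σ zᵢ(Kᵢ−1)/(1+ψ₁(Kᵢ−1)) = 0.
Feasibility: ΣzᵢKᵢ = 1.804, Σzᵢ/Kᵢ = 1.342 — both > 1, two phases present.
Binary case is linear: z₁(K₁−1)(1+ψ₁(K₂−1)) + z₂(K₂−1)(1+ψ₁(K₁−1)) = 0
⇒ ψ₁ = [z₁(K₁−1)+z₂(K₂−1)] / [−(K₁−1)(K₂−1)] = 0.8038/1.2398 = 0.648
Drum-1 compositions:
  1: x = 0.219, y = 0.679
  2: x = 0.781, y = 0.321
Drum-2 feed = drum-1 vapor: z₂ = (0.6789, 0.3211).
Drum 2:
Rachford–Rice: g(ψ₂) = Σ zᵢ(Kᵢ−1)/(1+ψ₂(Kᵢ−1)) = 0.
g(0) = ΣzᵢKᵢ − 1 = 0.366 and g(1) = 1 − Σzᵢ/Kᵢ = -0.638, so a root lies in (0, 1).
Binary case is linear: z₁(K₁−1)(1+ψ₂(K₂−1)) + z₂(K₂−1)(1+ψ₂(K₁−1)) = 0
⇒ ψ₂ = [z₁(K₁−1)+z₂(K₂−1)] / [−(K₁−1)(K₂−1)] = 0.3664/0.6696 = 0.547
  1: x = 0.456, y = 0.863
  2: x = 0.544, y = 0.137

y_1 (drum 2) = 0.863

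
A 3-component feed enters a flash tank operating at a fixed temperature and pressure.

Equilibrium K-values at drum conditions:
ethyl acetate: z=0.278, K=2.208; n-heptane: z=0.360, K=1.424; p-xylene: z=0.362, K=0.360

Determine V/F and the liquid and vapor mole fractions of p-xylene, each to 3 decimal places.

V/F = 0.490, x_p-xylene = 0.527, y_p-xylene = 0.190

Rachford–Rice: g(V/F) = Σ zᵢ(Kᵢ−1)/(1+V/F(Kᵢ−1)) = 0.
Check two-phase: ΣzᵢKᵢ = 1.257 > 1 and Σzᵢ/Kᵢ = 1.384 > 1, so g(0) = 0.257 > 0 and g(1) = -0.384 < 0.
Newton iteration, V/F⁰ = 0.38:
  V/F = 0.380: g = 0.0555, g' = -0.497 → V/F = 0.492
  V/F = 0.492: g = -0.0010, g' = -0.520 → V/F = 0.490
Converged at V/F = 0.490.
Compositions from xᵢ = zᵢ/(1+V/F(Kᵢ−1)), yᵢ = Kᵢxᵢ:
  ethyl acetate: x = 0.175, y = 0.386
  n-heptane: x = 0.298, y = 0.425
  p-xylene: x = 0.527, y = 0.190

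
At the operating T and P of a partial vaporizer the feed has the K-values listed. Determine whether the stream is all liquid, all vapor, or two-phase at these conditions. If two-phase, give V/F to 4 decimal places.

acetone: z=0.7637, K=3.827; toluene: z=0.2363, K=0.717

all vapor

ΣzᵢKᵢ = 3.0921; Σzᵢ/Kᵢ = 0.5291.
Since Σzᵢ/Kᵢ < 1 the mixture is above its dew point — single vapor phase.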